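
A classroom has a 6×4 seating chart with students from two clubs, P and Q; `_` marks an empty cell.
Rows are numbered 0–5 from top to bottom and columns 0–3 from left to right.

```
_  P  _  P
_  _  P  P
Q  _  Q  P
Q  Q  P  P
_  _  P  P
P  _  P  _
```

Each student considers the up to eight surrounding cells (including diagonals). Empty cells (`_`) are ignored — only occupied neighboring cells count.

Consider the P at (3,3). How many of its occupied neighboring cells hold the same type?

4

Occupied neighbors of (3,3): (2,2)=Q, (2,3)=P, (3,2)=P, (4,2)=P, (4,3)=P.
Same type (P): 4 of 5.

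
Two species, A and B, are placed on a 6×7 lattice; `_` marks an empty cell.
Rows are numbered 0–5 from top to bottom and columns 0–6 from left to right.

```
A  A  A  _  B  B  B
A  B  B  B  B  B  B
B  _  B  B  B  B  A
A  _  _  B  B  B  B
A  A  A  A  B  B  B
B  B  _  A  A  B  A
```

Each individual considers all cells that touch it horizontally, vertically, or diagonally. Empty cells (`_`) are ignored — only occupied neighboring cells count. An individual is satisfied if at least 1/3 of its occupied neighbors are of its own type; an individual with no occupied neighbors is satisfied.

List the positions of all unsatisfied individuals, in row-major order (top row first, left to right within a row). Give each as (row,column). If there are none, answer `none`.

Row 0: (0,0)A 2/3 ✓ · (0,1)A 3/5 ✓ · (0,2)A 1/4 ✗ · (0,4)B 4/4 ✓ · (0,5)B 5/5 ✓ · (0,6)B 3/3 ✓
Row 1: (1,0)A 2/4 ✓ · (1,1)B 3/7 ✓ · (1,2)B 4/6 ✓ · (1,3)B 6/7 ✓ · (1,4)B 7/7 ✓ · (1,5)B 7/8 ✓ · (1,6)B 4/5 ✓
Row 2: (2,0)B 1/3 ✓ · (2,2)B 5/5 ✓ · (2,3)B 7/7 ✓ · (2,4)B 8/8 ✓ · (2,5)B 7/8 ✓ · (2,6)A 0/5 ✗
Row 3: (3,0)A 2/3 ✓ · (3,3)B 5/7 ✓ · (3,4)B 7/8 ✓ · (3,5)B 7/8 ✓ · (3,6)B 4/5 ✓
Row 4: (4,0)A 2/4 ✓ · (4,1)A 3/5 ✓ · (4,2)A 3/5 ✓ · (4,3)A 3/6 ✓ · (4,4)B 5/8 ✓ · (4,5)B 6/8 ✓ · (4,6)B 4/5 ✓
Row 5: (5,0)B 1/3 ✓ · (5,1)B 1/4 ✗ · (5,3)A 3/4 ✓ · (5,4)A 2/5 ✓ · (5,5)B 3/5 ✓ · (5,6)A 0/3 ✗

(0,2), (2,6), (5,1), (5,6)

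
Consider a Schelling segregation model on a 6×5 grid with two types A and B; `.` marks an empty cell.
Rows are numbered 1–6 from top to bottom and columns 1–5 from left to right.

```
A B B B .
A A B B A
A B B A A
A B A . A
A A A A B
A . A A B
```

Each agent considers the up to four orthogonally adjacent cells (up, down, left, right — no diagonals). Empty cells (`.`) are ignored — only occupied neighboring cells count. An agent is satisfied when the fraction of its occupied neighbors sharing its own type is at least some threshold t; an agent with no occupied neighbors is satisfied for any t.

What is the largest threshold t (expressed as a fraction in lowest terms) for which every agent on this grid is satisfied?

1/4

Row 1: (1,1)A 1/2 · (1,2)B 1/3 · (1,3)B 3/3 · (1,4)B 2/2
Row 2: (2,1)A 3/3 · (2,2)A 1/4 · (2,3)B 3/4 · (2,4)B 2/4 · (2,5)A 1/2
Row 3: (3,1)A 2/3 · (3,2)B 2/4 · (3,3)B 2/4 · (3,4)A 1/3 · (3,5)A 3/3
Row 4: (4,1)A 2/3 · (4,2)B 1/4 · (4,3)A 1/3 · (4,5)A 1/2
Row 5: (5,1)A 3/3 · (5,2)A 2/3 · (5,3)A 4/4 · (5,4)A 2/3 · (5,5)B 1/3
Row 6: (6,1)A 1/1 · (6,3)A 2/2 · (6,4)A 2/3 · (6,5)B 1/2
The smallest same-type fraction is 1/4 at (2,2), which reduces to 1/4. Any threshold above that leaves this agent unsatisfied.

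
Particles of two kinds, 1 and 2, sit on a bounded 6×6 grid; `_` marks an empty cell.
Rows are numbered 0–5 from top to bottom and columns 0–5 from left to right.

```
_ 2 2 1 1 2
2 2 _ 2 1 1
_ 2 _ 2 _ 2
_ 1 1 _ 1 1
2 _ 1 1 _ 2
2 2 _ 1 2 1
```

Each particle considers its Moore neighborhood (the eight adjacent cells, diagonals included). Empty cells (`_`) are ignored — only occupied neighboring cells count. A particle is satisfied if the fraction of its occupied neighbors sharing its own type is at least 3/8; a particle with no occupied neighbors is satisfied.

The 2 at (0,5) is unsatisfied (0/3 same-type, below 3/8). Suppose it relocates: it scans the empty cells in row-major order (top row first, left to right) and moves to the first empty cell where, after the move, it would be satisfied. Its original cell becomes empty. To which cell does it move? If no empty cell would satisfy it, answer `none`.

(0,0)

Vacating (0,5). Empty cells in order:
  (0,0): 3/3 same-type → satisfied — stop here.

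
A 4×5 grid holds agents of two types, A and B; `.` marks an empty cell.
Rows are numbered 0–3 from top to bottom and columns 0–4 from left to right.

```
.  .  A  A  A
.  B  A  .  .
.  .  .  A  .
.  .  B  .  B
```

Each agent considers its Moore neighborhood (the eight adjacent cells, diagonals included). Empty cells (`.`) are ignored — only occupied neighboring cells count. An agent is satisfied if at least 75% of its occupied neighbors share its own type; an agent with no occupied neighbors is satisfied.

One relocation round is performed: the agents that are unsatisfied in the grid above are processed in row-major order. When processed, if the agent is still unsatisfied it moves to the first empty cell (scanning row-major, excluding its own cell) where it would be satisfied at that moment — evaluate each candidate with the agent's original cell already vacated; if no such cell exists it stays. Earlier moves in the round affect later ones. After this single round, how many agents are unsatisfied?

0

Initially unsatisfied (in order): (0,2), (1,1), (2,3), (3,2), (3,4).
  (0,2) → (1,3).
  (1,1) → (0,0).
  (2,3) → (0,2).
  (3,2): now satisfied by earlier moves; stays.
  (3,4): now satisfied by earlier moves; stays.
Resulting grid:
B . A A A
. . A A .
. . . . .
. . B . B
All satisfied now.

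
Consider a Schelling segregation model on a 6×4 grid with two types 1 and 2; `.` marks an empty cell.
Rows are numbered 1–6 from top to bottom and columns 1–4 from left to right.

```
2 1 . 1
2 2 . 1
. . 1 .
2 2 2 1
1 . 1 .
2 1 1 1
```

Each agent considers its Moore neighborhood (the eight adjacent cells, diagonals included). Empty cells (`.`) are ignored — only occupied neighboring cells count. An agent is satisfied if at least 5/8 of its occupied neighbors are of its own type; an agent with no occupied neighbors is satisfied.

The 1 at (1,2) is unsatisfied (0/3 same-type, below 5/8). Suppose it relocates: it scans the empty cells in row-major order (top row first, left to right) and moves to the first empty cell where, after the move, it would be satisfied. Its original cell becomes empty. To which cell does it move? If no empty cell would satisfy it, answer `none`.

(1,3)

Vacating (1,2). Empty cells in order:
  (1,3): 2/3 same-type → satisfied — stop here.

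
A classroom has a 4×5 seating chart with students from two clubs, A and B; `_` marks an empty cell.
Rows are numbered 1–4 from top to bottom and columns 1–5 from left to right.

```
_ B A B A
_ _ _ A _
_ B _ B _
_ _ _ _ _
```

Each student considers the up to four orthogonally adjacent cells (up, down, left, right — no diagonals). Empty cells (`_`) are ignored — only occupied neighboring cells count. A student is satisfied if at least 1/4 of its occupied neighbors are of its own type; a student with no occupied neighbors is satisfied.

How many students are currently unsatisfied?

(1,2)B 0/1 not
(1,3)A 0/2 not
(1,4)B 0/3 not
(1,5)A 0/1 not
(2,4)A 0/2 not
(3,2)B 0/0 satisfied
(3,4)B 0/1 not
Unsatisfied: (1,2), (1,3), (1,4), (1,5), (2,4), (3,4) — 6 in total.

6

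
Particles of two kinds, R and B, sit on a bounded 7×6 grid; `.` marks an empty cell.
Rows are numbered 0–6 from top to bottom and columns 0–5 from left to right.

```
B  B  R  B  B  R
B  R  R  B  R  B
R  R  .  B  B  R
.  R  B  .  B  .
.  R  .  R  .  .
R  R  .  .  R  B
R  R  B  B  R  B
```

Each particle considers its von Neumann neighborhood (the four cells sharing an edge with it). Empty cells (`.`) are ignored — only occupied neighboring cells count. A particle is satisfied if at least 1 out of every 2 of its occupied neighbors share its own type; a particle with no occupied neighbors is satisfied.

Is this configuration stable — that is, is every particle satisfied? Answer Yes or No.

(0,0)B 2/2 ✓
(0,1)B 1/3 ✗
(0,2)R 1/3 ✗
(0,3)B 2/3 ✓
(0,4)B 1/3 ✗
(0,5)R 0/2 ✗
(1,0)B 1/3 ✗
(1,1)R 2/4 ✓
(1,2)R 2/3 ✓
(1,3)B 2/4 ✓
(1,4)R 0/4 ✗
(1,5)B 0/3 ✗
(2,0)R 1/2 ✓
(2,1)R 3/3 ✓
(2,3)B 2/2 ✓
(2,4)B 2/4 ✓
(2,5)R 0/2 ✗
(3,1)R 2/3 ✓
(3,2)B 0/1 ✗
(3,4)B 1/1 ✓
(4,1)R 2/2 ✓
(4,3)R 0/0 ✓
(5,0)R 2/2 ✓
(5,1)R 3/3 ✓
(5,4)R 1/2 ✓
(5,5)B 1/2 ✓
(6,0)R 2/2 ✓
(6,1)R 2/3 ✓
(6,2)B 1/2 ✓
(6,3)B 1/2 ✓
(6,4)R 1/3 ✗
(6,5)B 1/2 ✓
For instance (0,1) has only 1/3 same-type neighbors, below 1/2.

No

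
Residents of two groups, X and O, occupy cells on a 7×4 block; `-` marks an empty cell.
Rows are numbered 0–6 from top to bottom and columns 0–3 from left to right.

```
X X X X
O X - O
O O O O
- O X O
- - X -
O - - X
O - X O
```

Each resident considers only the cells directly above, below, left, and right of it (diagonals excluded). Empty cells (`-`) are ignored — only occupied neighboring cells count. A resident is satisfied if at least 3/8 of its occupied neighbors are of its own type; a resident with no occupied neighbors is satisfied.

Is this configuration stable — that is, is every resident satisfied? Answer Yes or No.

(0,0)X 1/2 satisfied
(0,1)X 3/3 satisfied
(0,2)X 2/2 satisfied
(0,3)X 1/2 satisfied
(1,0)O 1/3 not
(1,1)X 1/3 not
(1,3)O 1/2 satisfied
(2,0)O 2/2 satisfied
(2,1)O 3/4 satisfied
(2,2)O 2/3 satisfied
(2,3)O 3/3 satisfied
(3,1)O 1/2 satisfied
(3,2)X 1/4 not
(3,3)O 1/2 satisfied
(4,2)X 1/1 satisfied
(5,0)O 1/1 satisfied
(5,3)X 0/1 not
(6,0)O 1/1 satisfied
(6,2)X 0/1 not
(6,3)O 0/2 not
For instance (1,0) has only 1/3 same-type neighbors, below 3/8.

No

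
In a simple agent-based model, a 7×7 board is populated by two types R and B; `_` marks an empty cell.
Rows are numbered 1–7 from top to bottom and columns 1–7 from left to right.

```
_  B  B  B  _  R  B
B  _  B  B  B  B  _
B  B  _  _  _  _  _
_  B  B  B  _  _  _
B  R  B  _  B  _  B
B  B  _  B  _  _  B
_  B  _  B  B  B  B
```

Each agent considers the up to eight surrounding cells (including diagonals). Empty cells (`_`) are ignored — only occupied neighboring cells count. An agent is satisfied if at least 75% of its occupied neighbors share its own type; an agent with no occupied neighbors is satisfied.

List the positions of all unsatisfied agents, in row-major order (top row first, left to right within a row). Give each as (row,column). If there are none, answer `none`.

(1,6), (1,7), (2,6), (5,2)

(1,2)B 3/3 ok
(1,3)B 4/4 ok
(1,4)B 4/4 ok
(1,6)R 0/3 unhappy
(1,7)B 1/2 unhappy
(2,1)B 3/3 ok
(2,3)B 5/5 ok
(2,4)B 4/4 ok
(2,5)B 3/4 ok
(2,6)B 2/3 unhappy
(3,1)B 3/3 ok
(3,2)B 5/5 ok
(4,2)B 5/6 ok
(4,3)B 4/5 ok
(4,4)B 3/3 ok
(5,1)B 3/4 ok
(5,2)R 0/6 unhappy
(5,3)B 5/6 ok
(5,5)B 2/2 ok
(5,7)B 1/1 ok
(6,1)B 3/4 ok
(6,2)B 4/5 ok
(6,4)B 4/4 ok
(6,7)B 3/3 ok
(7,2)B 2/2 ok
(7,4)B 2/2 ok
(7,5)B 3/3 ok
(7,6)B 3/3 ok
(7,7)B 2/2 ok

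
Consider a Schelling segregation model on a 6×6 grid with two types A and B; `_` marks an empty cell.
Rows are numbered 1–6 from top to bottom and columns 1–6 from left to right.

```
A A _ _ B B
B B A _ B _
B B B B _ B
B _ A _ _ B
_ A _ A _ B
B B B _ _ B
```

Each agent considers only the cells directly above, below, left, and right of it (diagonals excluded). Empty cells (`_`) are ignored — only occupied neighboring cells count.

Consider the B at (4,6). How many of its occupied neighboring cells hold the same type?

2

Occupied neighbors of (4,6): (3,6)=B, (5,6)=B.
Same type (B): 2 of 2.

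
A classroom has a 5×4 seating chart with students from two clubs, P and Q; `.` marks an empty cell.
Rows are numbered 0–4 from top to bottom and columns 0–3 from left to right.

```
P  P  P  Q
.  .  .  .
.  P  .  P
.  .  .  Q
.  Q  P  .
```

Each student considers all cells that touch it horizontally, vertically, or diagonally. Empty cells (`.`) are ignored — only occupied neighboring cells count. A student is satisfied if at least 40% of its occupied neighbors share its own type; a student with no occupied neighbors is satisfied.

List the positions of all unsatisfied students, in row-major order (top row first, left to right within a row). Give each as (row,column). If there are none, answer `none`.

(0,3), (2,3), (3,3), (4,1), (4,2)

(0,0)P 1/1 ✓
(0,1)P 2/2 ✓
(0,2)P 1/2 ✓
(0,3)Q 0/1 ✗
(2,1)P 0/0 ✓
(2,3)P 0/1 ✗
(3,3)Q 0/2 ✗
(4,1)Q 0/1 ✗
(4,2)P 0/2 ✗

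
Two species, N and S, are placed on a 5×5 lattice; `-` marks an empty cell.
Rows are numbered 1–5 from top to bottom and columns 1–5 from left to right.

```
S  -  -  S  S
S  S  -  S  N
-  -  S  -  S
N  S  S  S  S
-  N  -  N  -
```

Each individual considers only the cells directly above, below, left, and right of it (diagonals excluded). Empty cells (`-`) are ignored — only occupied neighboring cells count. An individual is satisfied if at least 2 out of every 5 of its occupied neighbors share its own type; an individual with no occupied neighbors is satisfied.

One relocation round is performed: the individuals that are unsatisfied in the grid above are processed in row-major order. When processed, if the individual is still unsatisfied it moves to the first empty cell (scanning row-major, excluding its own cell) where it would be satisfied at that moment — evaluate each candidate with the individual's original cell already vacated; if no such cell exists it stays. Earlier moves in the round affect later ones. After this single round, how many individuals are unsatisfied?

Initially unsatisfied (in order): (2,5), (4,1), (4,2), (5,2), (5,4).
  (2,5) → (3,1).
  (4,1): now satisfied by earlier moves; stays.
  (4,2) → (1,2).
  (5,2): now satisfied by earlier moves; stays.
  (5,4) → (4,2).
Resulting grid:
S S - S S
S S - S -
N - S - S
N N S S S
- N - - -
All satisfied now.

0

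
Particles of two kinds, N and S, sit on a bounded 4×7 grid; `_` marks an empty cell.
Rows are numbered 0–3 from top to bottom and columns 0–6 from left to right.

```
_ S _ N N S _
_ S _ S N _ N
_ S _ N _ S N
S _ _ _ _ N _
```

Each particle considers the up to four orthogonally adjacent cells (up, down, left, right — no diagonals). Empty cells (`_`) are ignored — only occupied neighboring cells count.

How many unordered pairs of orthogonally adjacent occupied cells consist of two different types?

6

Scan each occupied cell's neighbors to the right and below so each pair is counted once.
Row 0: S(0,1)–S(1,1)= N(0,3)–N(0,4)= N(0,3)–S(1,3)≠ N(0,4)–S(0,5)≠ N(0,4)–N(1,4)=  → 2/5 unlike.
Row 1: S(1,1)–S(2,1)= S(1,3)–N(1,4)≠ S(1,3)–N(2,3)≠ N(1,6)–N(2,6)=  → 2/4 unlike.
Row 2: S(2,5)–N(2,6)≠ S(2,5)–N(3,5)≠  → 2/2 unlike.
Total adjacent occupied pairs: 11; unlike-type pairs: 6.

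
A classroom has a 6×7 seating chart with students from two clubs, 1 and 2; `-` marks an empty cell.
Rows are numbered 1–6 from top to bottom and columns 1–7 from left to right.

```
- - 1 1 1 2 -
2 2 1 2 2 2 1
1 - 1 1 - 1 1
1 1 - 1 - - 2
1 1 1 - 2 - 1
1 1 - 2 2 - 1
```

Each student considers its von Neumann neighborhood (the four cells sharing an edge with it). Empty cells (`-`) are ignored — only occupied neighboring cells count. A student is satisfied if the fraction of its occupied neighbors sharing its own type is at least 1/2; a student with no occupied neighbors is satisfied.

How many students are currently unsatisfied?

3

(1,3)1 2/2 ok
(1,4)1 2/3 ok
(1,5)1 1/3 unhappy
(1,6)2 1/2 ok
(2,1)2 1/2 ok
(2,2)2 1/2 ok
(2,3)1 2/4 ok
(2,4)2 1/4 unhappy
(2,5)2 2/3 ok
(2,6)2 2/4 ok
(2,7)1 1/2 ok
(3,1)1 1/2 ok
(3,3)1 2/2 ok
(3,4)1 2/3 ok
(3,6)1 1/2 ok
(3,7)1 2/3 ok
(4,1)1 3/3 ok
(4,2)1 2/2 ok
(4,4)1 1/1 ok
(4,7)2 0/2 unhappy
(5,1)1 3/3 ok
(5,2)1 4/4 ok
(5,3)1 1/1 ok
(5,5)2 1/1 ok
(5,7)1 1/2 ok
(6,1)1 2/2 ok
(6,2)1 2/2 ok
(6,4)2 1/1 ok
(6,5)2 2/2 ok
(6,7)1 1/1 ok
Unsatisfied: (1,5), (2,4), (4,7) — 3 in total.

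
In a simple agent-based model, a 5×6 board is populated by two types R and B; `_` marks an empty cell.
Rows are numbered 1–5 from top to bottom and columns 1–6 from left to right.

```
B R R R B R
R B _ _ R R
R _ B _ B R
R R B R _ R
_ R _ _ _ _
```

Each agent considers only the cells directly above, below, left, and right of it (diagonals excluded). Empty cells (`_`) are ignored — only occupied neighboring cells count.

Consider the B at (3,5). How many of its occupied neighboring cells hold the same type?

0

Occupied neighbors of (3,5): (2,5)=R, (3,6)=R.
Same type (B): 0 of 2.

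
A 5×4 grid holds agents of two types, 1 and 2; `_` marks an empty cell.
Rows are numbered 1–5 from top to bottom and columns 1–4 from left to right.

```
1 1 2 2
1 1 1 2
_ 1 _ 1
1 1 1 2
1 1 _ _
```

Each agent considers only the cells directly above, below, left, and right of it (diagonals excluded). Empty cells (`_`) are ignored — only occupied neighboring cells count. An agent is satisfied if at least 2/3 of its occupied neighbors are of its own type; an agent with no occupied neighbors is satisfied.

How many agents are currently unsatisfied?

6

Row 1: (1,1)1 2/2 ok · (1,2)1 2/3 ok · (1,3)2 1/3 unhappy · (1,4)2 2/2 ok
Row 2: (2,1)1 2/2 ok · (2,2)1 4/4 ok · (2,3)1 1/3 unhappy · (2,4)2 1/3 unhappy
Row 3: (3,2)1 2/2 ok · (3,4)1 0/2 unhappy
Row 4: (4,1)1 2/2 ok · (4,2)1 4/4 ok · (4,3)1 1/2 unhappy · (4,4)2 0/2 unhappy
Row 5: (5,1)1 2/2 ok · (5,2)1 2/2 ok
Unsatisfied: (1,3), (2,3), (2,4), (3,4), (4,3), (4,4) — 6 in total.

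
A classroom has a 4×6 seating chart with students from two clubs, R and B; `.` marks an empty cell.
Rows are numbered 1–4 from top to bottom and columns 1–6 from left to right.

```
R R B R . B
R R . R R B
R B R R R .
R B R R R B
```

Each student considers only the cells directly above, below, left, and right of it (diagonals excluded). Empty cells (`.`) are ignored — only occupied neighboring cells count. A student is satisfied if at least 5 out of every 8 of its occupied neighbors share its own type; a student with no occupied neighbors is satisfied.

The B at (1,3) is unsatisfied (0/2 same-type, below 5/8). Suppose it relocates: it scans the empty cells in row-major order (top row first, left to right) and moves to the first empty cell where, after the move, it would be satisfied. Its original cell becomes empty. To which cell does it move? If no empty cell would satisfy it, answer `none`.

(3,6)

Vacating (1,3). Empty cells in order:
  (1,5): 1/3 same-type → still unsatisfied.
  (2,3): 0/3 same-type → still unsatisfied.
  (3,6): 2/3 same-type → satisfied — stop here.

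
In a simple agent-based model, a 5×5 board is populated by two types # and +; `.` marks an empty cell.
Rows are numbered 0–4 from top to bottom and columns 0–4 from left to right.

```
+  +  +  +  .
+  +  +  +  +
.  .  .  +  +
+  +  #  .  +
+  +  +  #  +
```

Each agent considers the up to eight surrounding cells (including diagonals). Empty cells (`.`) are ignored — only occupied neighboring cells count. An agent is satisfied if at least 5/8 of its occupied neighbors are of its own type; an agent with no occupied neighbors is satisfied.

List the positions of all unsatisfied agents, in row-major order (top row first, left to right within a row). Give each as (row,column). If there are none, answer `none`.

(0,0)+ 3/3 ok
(0,1)+ 5/5 ok
(0,2)+ 5/5 ok
(0,3)+ 4/4 ok
(1,0)+ 3/3 ok
(1,1)+ 5/5 ok
(1,2)+ 6/6 ok
(1,3)+ 6/6 ok
(1,4)+ 4/4 ok
(2,3)+ 5/6 ok
(2,4)+ 4/4 ok
(3,0)+ 3/3 ok
(3,1)+ 4/5 ok
(3,2)# 1/5 unhappy
(3,4)+ 3/4 ok
(4,0)+ 3/3 ok
(4,1)+ 4/5 ok
(4,2)+ 2/4 unhappy
(4,3)# 1/4 unhappy
(4,4)+ 1/2 unhappy

(3,2), (4,2), (4,3), (4,4)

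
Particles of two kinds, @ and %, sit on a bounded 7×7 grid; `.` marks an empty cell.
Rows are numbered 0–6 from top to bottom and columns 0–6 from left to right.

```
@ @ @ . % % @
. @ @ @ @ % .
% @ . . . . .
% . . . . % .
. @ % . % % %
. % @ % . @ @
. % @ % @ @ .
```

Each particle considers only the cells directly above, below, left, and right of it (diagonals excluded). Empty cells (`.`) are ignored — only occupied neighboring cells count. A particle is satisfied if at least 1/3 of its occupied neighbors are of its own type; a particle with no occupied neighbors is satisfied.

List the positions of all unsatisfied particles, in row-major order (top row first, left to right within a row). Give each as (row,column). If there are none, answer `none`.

Row 0: (0,0)@ 1/1 ok · (0,1)@ 3/3 ok · (0,2)@ 2/2 ok · (0,4)% 1/2 ok · (0,5)% 2/3 ok · (0,6)@ 0/1 unhappy
Row 1: (1,1)@ 3/3 ok · (1,2)@ 3/3 ok · (1,3)@ 2/2 ok · (1,4)@ 1/3 ok · (1,5)% 1/2 ok
Row 2: (2,0)% 1/2 ok · (2,1)@ 1/2 ok
Row 3: (3,0)% 1/1 ok · (3,5)% 1/1 ok
Row 4: (4,1)@ 0/2 unhappy · (4,2)% 0/2 unhappy · (4,4)% 1/1 ok · (4,5)% 3/4 ok · (4,6)% 1/2 ok
Row 5: (5,1)% 1/3 ok · (5,2)@ 1/4 unhappy · (5,3)% 1/2 ok · (5,5)@ 2/3 ok · (5,6)@ 1/2 ok
Row 6: (6,1)% 1/2 ok · (6,2)@ 1/3 ok · (6,3)% 1/3 ok · (6,4)@ 1/2 ok · (6,5)@ 2/2 ok

(0,6), (4,1), (4,2), (5,2)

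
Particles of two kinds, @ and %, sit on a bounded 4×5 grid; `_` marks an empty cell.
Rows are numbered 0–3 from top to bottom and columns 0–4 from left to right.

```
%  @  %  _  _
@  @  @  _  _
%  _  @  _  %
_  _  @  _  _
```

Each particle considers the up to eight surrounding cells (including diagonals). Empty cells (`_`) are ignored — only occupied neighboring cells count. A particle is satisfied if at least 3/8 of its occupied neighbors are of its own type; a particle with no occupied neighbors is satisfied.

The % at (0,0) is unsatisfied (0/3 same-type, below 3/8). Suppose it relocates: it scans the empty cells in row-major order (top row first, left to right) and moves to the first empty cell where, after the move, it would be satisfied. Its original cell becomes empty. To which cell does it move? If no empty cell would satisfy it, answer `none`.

Vacating (0,0). Empty cells in order:
  (0,3): 1/2 same-type → satisfied — stop here.

(0,3)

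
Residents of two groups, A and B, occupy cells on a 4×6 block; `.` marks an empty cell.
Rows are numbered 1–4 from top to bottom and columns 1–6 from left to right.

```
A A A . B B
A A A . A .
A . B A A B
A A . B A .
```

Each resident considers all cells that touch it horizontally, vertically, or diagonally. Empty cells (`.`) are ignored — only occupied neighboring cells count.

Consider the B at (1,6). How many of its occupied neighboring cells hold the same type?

1

Occupied neighbors of (1,6): (1,5)=B, (2,5)=A.
Same type (B): 1 of 2.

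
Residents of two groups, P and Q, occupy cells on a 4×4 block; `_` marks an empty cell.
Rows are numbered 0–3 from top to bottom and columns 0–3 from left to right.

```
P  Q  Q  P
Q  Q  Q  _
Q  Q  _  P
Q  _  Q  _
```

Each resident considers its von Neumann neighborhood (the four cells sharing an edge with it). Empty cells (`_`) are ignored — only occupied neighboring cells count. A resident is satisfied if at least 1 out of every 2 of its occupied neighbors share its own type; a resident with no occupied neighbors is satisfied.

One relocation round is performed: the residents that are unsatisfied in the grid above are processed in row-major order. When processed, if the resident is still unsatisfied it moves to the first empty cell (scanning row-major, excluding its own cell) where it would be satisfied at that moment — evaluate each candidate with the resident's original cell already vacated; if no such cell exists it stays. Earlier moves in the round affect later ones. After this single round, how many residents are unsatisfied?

0

Initially unsatisfied (in order): (0,0), (0,3).
  (0,0) → (1,3).
  (0,3): now satisfied by earlier moves; stays.
Resulting grid:
_ Q Q P
Q Q Q P
Q Q _ P
Q _ Q _
All satisfied now.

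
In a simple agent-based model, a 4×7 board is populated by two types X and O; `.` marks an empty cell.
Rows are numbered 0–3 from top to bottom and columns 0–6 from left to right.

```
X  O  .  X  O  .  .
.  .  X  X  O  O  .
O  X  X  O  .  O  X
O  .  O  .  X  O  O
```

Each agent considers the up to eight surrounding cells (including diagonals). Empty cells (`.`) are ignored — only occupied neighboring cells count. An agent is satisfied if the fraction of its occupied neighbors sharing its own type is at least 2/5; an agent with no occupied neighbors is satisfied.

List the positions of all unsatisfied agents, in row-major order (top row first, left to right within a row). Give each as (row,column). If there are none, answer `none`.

Row 0: (0,0)X 0/1 unhappy · (0,1)O 0/2 unhappy · (0,3)X 2/4 ok · (0,4)O 2/4 ok
Row 1: (1,2)X 4/6 ok · (1,3)X 3/6 ok · (1,4)O 4/6 ok · (1,5)O 3/4 ok
Row 2: (2,0)O 1/2 ok · (2,1)X 2/5 ok · (2,2)X 3/5 ok · (2,3)O 2/6 unhappy · (2,5)O 4/6 ok · (2,6)X 0/4 unhappy
Row 3: (3,0)O 1/2 ok · (3,2)O 1/3 unhappy · (3,4)X 0/3 unhappy · (3,5)O 2/4 ok · (3,6)O 2/3 ok

(0,0), (0,1), (2,3), (2,6), (3,2), (3,4)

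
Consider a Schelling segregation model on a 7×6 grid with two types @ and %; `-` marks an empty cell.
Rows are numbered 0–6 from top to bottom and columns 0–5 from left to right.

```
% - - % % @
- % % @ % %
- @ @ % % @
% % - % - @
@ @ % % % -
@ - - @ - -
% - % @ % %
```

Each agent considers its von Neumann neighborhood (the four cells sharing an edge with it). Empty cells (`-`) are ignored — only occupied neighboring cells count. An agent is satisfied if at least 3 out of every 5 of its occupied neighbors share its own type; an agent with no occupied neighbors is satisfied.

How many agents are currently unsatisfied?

Row 0: (0,0)% 0/0 satisfied · (0,3)% 1/2 not · (0,4)% 2/3 satisfied · (0,5)@ 0/2 not
Row 1: (1,1)% 1/2 not · (1,2)% 1/3 not · (1,3)@ 0/4 not · (1,4)% 3/4 satisfied · (1,5)% 1/3 not
Row 2: (2,1)@ 1/3 not · (2,2)@ 1/3 not · (2,3)% 2/4 not · (2,4)% 2/3 satisfied · (2,5)@ 1/3 not
Row 3: (3,0)% 1/2 not · (3,1)% 1/3 not · (3,3)% 2/2 satisfied · (3,5)@ 1/1 satisfied
Row 4: (4,0)@ 2/3 satisfied · (4,1)@ 1/3 not · (4,2)% 1/2 not · (4,3)% 3/4 satisfied · (4,4)% 1/1 satisfied
Row 5: (5,0)@ 1/2 not · (5,3)@ 1/2 not
Row 6: (6,0)% 0/1 not · (6,2)% 0/1 not · (6,3)@ 1/3 not · (6,4)% 1/2 not · (6,5)% 1/1 satisfied
Unsatisfied: (0,3), (0,5), (1,1), (1,2), (1,3), (1,5), (2,1), (2,2), (2,3), (2,5), (3,0), (3,1), (4,1), (4,2), (5,0), (5,3), (6,0), (6,2), (6,3), (6,4) — 20 in total.

20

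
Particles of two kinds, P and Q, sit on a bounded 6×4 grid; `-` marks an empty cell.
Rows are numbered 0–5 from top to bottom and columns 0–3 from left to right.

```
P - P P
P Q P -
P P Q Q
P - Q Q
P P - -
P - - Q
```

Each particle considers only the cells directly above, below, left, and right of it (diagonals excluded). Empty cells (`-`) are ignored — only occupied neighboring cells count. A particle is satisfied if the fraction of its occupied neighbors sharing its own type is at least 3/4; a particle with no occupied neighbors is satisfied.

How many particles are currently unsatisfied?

Row 0: (0,0)P 1/1 ok · (0,2)P 2/2 ok · (0,3)P 1/1 ok
Row 1: (1,0)P 2/3 unhappy · (1,1)Q 0/3 unhappy · (1,2)P 1/3 unhappy
Row 2: (2,0)P 3/3 ok · (2,1)P 1/3 unhappy · (2,2)Q 2/4 unhappy · (2,3)Q 2/2 ok
Row 3: (3,0)P 2/2 ok · (3,2)Q 2/2 ok · (3,3)Q 2/2 ok
Row 4: (4,0)P 3/3 ok · (4,1)P 1/1 ok
Row 5: (5,0)P 1/1 ok · (5,3)Q 0/0 ok
Unsatisfied: (1,0), (1,1), (1,2), (2,1), (2,2) — 5 in total.

5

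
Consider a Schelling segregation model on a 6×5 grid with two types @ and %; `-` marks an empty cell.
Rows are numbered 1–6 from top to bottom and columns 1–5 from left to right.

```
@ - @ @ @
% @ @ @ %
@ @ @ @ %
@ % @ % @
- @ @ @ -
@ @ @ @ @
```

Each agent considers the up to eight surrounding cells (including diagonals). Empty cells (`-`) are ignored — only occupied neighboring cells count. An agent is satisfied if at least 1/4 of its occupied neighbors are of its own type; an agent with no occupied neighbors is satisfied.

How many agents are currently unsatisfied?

(1,1)@ 1/2 ✓
(1,3)@ 4/4 ✓
(1,4)@ 4/5 ✓
(1,5)@ 2/3 ✓
(2,1)% 0/4 ✗
(2,2)@ 6/7 ✓
(2,3)@ 7/7 ✓
(2,4)@ 6/8 ✓
(2,5)% 1/5 ✗
(3,1)@ 3/5 ✓
(3,2)@ 6/8 ✓
(3,3)@ 6/8 ✓
(3,4)@ 5/8 ✓
(3,5)% 2/5 ✓
(4,1)@ 3/4 ✓
(4,2)% 0/7 ✗
(4,3)@ 6/8 ✓
(4,4)% 1/7 ✗
(4,5)@ 2/4 ✓
(5,2)@ 6/7 ✓
(5,3)@ 6/8 ✓
(5,4)@ 6/7 ✓
(6,1)@ 2/2 ✓
(6,2)@ 4/4 ✓
(6,3)@ 5/5 ✓
(6,4)@ 4/4 ✓
(6,5)@ 2/2 ✓
Unsatisfied: (2,1), (2,5), (4,2), (4,4) — 4 in total.

4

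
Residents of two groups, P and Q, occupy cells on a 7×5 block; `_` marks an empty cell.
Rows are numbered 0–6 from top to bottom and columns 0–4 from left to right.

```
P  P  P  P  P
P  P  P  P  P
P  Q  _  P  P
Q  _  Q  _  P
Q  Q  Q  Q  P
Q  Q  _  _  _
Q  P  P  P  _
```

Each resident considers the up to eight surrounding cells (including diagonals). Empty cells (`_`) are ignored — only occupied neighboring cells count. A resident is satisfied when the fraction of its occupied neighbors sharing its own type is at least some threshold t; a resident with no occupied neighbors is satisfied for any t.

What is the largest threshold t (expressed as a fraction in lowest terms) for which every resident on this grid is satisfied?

(0,0)P 3/3
(0,1)P 5/5
(0,2)P 5/5
(0,3)P 5/5
(0,4)P 3/3
(1,0)P 4/5
(1,1)P 6/7
(1,2)P 6/7
(1,3)P 7/7
(1,4)P 5/5
(2,0)P 2/4
(2,1)Q 2/6
(2,3)P 5/6
(2,4)P 4/4
(3,0)Q 3/4
(3,2)Q 4/5
(3,4)P 3/4
(4,0)Q 4/4
(4,1)Q 6/6
(4,2)Q 4/4
(4,3)Q 2/4
(4,4)P 1/2
(5,0)Q 4/5
(5,1)Q 5/7
(6,0)Q 2/3
(6,1)P 1/4
(6,2)P 2/3
(6,3)P 1/1
The smallest same-type fraction is 1/4 at (6,1), which reduces to 1/4. Any threshold above that leaves this resident unsatisfied.

1/4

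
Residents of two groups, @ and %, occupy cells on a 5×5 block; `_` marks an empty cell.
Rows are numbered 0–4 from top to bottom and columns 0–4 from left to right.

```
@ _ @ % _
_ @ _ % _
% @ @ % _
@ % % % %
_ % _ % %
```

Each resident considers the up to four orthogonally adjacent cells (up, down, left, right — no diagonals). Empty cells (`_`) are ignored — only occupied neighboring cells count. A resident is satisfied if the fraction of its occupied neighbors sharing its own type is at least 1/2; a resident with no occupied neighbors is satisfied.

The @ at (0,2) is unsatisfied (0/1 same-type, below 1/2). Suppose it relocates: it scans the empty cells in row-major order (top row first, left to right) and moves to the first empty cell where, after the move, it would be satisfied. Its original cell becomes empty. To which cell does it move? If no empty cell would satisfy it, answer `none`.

Vacating (0,2). Empty cells in order:
  (0,1): 2/2 same-type → satisfied — stop here.

(0,1)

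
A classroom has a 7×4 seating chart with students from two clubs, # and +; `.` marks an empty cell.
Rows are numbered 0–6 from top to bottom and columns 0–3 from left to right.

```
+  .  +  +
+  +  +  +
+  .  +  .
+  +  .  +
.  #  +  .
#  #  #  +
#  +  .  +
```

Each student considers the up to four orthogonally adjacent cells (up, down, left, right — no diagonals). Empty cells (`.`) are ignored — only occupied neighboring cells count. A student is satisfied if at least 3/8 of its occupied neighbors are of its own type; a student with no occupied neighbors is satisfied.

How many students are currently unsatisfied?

Row 0: (0,0)+ 1/1 satisfied · (0,2)+ 2/2 satisfied · (0,3)+ 2/2 satisfied
Row 1: (1,0)+ 3/3 satisfied · (1,1)+ 2/2 satisfied · (1,2)+ 4/4 satisfied · (1,3)+ 2/2 satisfied
Row 2: (2,0)+ 2/2 satisfied · (2,2)+ 1/1 satisfied
Row 3: (3,0)+ 2/2 satisfied · (3,1)+ 1/2 satisfied · (3,3)+ 0/0 satisfied
Row 4: (4,1)# 1/3 not · (4,2)+ 0/2 not
Row 5: (5,0)# 2/2 satisfied · (5,1)# 3/4 satisfied · (5,2)# 1/3 not · (5,3)+ 1/2 satisfied
Row 6: (6,0)# 1/2 satisfied · (6,1)+ 0/2 not · (6,3)+ 1/1 satisfied
Unsatisfied: (4,1), (4,2), (5,2), (6,1) — 4 in total.

4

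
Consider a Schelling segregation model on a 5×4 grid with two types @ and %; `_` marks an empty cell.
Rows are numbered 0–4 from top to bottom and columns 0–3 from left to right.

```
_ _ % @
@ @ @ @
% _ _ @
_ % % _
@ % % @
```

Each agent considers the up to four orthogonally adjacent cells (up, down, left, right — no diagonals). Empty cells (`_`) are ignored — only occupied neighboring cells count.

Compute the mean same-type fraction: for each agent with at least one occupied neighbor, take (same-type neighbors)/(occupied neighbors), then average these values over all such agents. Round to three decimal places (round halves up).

Row 0: (0,2)% 0/2 · (0,3)@ 1/2
Row 1: (1,0)@ 1/2 · (1,1)@ 2/2 · (1,2)@ 2/3 · (1,3)@ 3/3
Row 2: (2,0)% 0/1 · (2,3)@ 1/1
Row 3: (3,1)% 2/2 · (3,2)% 2/2
Row 4: (4,0)@ 0/1 · (4,1)% 2/3 · (4,2)% 2/3 · (4,3)@ 0/1
Sum over 14 agents: 0/2 + 1/2 + 1/2 + 2/2 + 2/3 + 3/3 + 0/1 + 1/1 + 2/2 + 2/2 + 0/1 + 2/3 + 2/3 + 0/1 = 8; mean = 8 ÷ 14 = 4/7 = 0.571428… → 0.571.

0.571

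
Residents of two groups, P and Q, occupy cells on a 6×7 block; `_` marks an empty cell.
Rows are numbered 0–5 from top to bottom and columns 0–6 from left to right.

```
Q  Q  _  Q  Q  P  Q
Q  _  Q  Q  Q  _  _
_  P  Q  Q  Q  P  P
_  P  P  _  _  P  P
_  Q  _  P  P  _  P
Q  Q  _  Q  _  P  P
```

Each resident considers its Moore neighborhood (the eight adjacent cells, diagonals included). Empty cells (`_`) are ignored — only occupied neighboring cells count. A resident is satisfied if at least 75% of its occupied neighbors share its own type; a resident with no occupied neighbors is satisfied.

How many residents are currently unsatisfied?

13

Row 0: (0,0)Q 2/2 ok · (0,1)Q 3/3 ok · (0,3)Q 4/4 ok · (0,4)Q 3/4 ok · (0,5)P 0/3 unhappy · (0,6)Q 0/1 unhappy
Row 1: (1,0)Q 2/3 unhappy · (1,2)Q 5/6 ok · (1,3)Q 7/7 ok · (1,4)Q 5/7 unhappy
Row 2: (2,1)P 2/5 unhappy · (2,2)Q 3/6 unhappy · (2,3)Q 5/6 ok · (2,4)Q 3/5 unhappy · (2,5)P 3/5 unhappy · (2,6)P 3/3 ok
Row 3: (3,1)P 2/4 unhappy · (3,2)P 3/6 unhappy · (3,5)P 5/6 ok · (3,6)P 4/4 ok
Row 4: (4,1)Q 2/4 unhappy · (4,3)P 2/3 unhappy · (4,4)P 3/4 ok · (4,6)P 4/4 ok
Row 5: (5,0)Q 2/2 ok · (5,1)Q 2/2 ok · (5,3)Q 0/2 unhappy · (5,5)P 3/3 ok · (5,6)P 2/2 ok
Unsatisfied: (0,5), (0,6), (1,0), (1,4), (2,1), (2,2), (2,4), (2,5), (3,1), (3,2), (4,1), (4,3), (5,3) — 13 in total.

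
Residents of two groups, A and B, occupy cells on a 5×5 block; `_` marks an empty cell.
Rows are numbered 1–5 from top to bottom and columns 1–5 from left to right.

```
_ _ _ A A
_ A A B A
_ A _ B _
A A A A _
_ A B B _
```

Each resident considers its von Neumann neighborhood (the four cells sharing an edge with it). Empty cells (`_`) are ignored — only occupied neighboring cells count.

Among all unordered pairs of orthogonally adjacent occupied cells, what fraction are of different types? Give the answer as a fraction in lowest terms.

Scan each occupied cell's neighbors to the right and below so each pair is counted once.
Row 1: A(1,4)–A(1,5)= A(1,4)–B(2,4)≠ A(1,5)–A(2,5)=  → 1/3 unlike.
Row 2: A(2,2)–A(2,3)= A(2,2)–A(3,2)= A(2,3)–B(2,4)≠ B(2,4)–A(2,5)≠ B(2,4)–B(3,4)=  → 2/5 unlike.
Row 3: A(3,2)–A(4,2)= B(3,4)–A(4,4)≠  → 1/2 unlike.
Row 4: A(4,1)–A(4,2)= A(4,2)–A(4,3)= A(4,2)–A(5,2)= A(4,3)–A(4,4)= A(4,3)–B(5,3)≠ A(4,4)–B(5,4)≠  → 2/6 unlike.
Row 5: A(5,2)–B(5,3)≠ B(5,3)–B(5,4)=  → 1/2 unlike.
Total adjacent occupied pairs: 18; unlike-type pairs: 7.
7/18 is already in lowest terms.

7/18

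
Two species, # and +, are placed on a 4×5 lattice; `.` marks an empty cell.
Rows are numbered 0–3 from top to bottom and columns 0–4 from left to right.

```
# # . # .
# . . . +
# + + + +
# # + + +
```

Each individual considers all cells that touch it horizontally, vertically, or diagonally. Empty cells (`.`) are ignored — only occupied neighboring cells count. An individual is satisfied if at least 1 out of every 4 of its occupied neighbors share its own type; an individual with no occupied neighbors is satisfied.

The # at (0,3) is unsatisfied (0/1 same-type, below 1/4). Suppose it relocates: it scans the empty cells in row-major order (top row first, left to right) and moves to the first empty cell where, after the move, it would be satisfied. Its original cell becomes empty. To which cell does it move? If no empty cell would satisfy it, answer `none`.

(0,2)

Vacating (0,3). Empty cells in order:
  (0,2): 1/1 same-type → satisfied — stop here.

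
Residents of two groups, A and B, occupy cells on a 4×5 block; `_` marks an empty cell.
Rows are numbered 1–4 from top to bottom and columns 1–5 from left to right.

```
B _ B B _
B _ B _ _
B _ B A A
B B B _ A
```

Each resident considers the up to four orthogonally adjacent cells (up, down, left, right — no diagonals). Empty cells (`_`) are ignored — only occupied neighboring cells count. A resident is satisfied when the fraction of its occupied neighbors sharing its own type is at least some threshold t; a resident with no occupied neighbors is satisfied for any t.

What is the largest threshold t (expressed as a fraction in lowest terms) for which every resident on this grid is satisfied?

Row 1: (1,1)B 1/1 · (1,3)B 2/2 · (1,4)B 1/1
Row 2: (2,1)B 2/2 · (2,3)B 2/2
Row 3: (3,1)B 2/2 · (3,3)B 2/3 · (3,4)A 1/2 · (3,5)A 2/2
Row 4: (4,1)B 2/2 · (4,2)B 2/2 · (4,3)B 2/2 · (4,5)A 1/1
The smallest same-type fraction is 1/2 at (3,4), which reduces to 1/2. Any threshold above that leaves this resident unsatisfied.

1/2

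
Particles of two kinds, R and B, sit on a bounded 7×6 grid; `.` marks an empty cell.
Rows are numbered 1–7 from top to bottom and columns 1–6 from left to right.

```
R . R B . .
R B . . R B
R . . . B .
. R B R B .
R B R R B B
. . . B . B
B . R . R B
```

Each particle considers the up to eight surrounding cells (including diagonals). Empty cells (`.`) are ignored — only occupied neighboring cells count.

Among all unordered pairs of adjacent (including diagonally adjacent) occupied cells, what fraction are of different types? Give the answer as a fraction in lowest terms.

Scan each occupied cell's neighbors to the right and below (and the two forward diagonals) so each pair is counted once.
From row 1: 4 unlike of 5 pairs (running 4/5).
From row 2: 4 unlike of 6 pairs (running 8/11).
From row 3: 1 unlike of 3 pairs (running 9/14).
From row 4: 8 unlike of 15 pairs (running 17/29).
From row 5: 5 unlike of 10 pairs (running 22/39).
From row 6: 3 unlike of 4 pairs (running 25/43).
From row 7: 1 unlike of 1 pairs (running 26/44).
Total adjacent occupied pairs: 44; unlike-type pairs: 26.
26/44 reduces to 13/22.

13/22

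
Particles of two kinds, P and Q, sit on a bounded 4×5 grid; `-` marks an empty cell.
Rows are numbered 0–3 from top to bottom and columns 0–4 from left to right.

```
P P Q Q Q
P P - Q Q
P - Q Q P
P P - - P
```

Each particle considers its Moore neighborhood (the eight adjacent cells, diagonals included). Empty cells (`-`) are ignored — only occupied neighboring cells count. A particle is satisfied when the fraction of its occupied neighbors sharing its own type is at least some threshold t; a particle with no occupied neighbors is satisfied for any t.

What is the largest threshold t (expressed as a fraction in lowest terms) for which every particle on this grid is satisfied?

1/4

Row 0: (0,0)P 3/3 · (0,1)P 3/4 · (0,2)Q 2/4 · (0,3)Q 4/4 · (0,4)Q 3/3
Row 1: (1,0)P 4/4 · (1,1)P 4/6 · (1,3)Q 6/7 · (1,4)Q 4/5
Row 2: (2,0)P 4/4 · (2,2)Q 2/4 · (2,3)Q 3/5 · (2,4)P 1/4
Row 3: (3,0)P 2/2 · (3,1)P 2/3 · (3,4)P 1/2
The smallest same-type fraction is 1/4 at (2,4), which reduces to 1/4. Any threshold above that leaves this particle unsatisfied.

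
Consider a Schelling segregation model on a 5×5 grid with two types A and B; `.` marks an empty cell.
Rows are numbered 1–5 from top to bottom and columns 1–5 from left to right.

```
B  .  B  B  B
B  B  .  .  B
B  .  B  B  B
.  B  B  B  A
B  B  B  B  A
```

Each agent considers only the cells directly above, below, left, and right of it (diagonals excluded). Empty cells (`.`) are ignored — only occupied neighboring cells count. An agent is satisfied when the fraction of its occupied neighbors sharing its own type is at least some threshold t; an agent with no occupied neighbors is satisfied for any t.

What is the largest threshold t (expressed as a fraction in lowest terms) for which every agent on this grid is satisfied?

1/3

Row 1: (1,1)B 1/1 · (1,3)B 1/1 · (1,4)B 2/2 · (1,5)B 2/2
Row 2: (2,1)B 3/3 · (2,2)B 1/1 · (2,5)B 2/2
Row 3: (3,1)B 1/1 · (3,3)B 2/2 · (3,4)B 3/3 · (3,5)B 2/3
Row 4: (4,2)B 2/2 · (4,3)B 4/4 · (4,4)B 3/4 · (4,5)A 1/3
Row 5: (5,1)B 1/1 · (5,2)B 3/3 · (5,3)B 3/3 · (5,4)B 2/3 · (5,5)A 1/2
The smallest same-type fraction is 1/3 at (4,5), which reduces to 1/3. Any threshold above that leaves this agent unsatisfied.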